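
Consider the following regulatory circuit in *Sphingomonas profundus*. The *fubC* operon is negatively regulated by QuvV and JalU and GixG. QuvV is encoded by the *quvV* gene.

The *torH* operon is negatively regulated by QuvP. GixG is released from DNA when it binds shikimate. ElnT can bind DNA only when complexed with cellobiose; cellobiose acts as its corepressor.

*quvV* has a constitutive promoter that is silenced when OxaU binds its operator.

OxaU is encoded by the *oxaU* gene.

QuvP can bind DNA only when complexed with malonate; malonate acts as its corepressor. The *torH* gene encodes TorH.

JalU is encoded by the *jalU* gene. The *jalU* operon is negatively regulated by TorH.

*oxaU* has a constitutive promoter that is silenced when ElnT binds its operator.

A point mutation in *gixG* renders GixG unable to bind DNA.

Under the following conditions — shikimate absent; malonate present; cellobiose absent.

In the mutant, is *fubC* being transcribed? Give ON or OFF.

Cellobiose is absent, so ElnT is inactive.
With no repressor bound, *oxaU* is transcribed.
So OxaU is produced and active.
With repressor OxaU bound, *quvV* is not transcribed.
So QuvV is not produced.
Malonate is present, so QuvP is active.
With repressor QuvP bound, *torH* is not transcribed.
So TorH is not produced.
With no repressor bound, *jalU* is transcribed.
So JalU is produced and active.
GixG is non-functional in this strain, so it has no effect.
With repressor JalU bound, *fubC* is not transcribed.

OFF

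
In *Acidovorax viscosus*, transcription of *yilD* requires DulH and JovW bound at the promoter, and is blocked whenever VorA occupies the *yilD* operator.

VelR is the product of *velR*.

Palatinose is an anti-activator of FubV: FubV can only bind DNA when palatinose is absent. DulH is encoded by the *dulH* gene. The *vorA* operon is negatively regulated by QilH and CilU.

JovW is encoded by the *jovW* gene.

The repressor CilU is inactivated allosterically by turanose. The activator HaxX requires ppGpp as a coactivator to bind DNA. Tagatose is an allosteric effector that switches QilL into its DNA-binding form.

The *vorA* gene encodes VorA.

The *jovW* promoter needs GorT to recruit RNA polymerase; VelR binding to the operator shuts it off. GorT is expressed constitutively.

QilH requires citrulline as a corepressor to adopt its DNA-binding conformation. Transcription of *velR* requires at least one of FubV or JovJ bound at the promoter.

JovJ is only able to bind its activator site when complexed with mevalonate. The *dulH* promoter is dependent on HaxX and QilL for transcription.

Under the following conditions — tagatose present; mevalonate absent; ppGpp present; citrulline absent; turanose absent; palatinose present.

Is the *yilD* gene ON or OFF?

ppGpp is present, so HaxX is active.
Tagatose is present, so QilL is active.
No repressor is bound and HaxX and QilL are active, so *dulH* is transcribed.
So DulH is produced and active.
Citrulline is absent, so QilH is inactive.
Turanose is absent, so CilU is active.
With repressor CilU bound, *vorA* is not transcribed.
So VorA is not produced.
GorT is produced constitutively and is active.
Palatinose is present, so FubV is inactive.
Mevalonate is absent, so JovJ is inactive.
No activator is available at the *velR* promoter, so *velR* is not transcribed.
So VelR is not produced.
No repressor is bound and GorT is active, so *jovW* is transcribed.
So JovW is produced and active.
No repressor is bound and DulH and JovW are active, so *yilD* is transcribed.

ON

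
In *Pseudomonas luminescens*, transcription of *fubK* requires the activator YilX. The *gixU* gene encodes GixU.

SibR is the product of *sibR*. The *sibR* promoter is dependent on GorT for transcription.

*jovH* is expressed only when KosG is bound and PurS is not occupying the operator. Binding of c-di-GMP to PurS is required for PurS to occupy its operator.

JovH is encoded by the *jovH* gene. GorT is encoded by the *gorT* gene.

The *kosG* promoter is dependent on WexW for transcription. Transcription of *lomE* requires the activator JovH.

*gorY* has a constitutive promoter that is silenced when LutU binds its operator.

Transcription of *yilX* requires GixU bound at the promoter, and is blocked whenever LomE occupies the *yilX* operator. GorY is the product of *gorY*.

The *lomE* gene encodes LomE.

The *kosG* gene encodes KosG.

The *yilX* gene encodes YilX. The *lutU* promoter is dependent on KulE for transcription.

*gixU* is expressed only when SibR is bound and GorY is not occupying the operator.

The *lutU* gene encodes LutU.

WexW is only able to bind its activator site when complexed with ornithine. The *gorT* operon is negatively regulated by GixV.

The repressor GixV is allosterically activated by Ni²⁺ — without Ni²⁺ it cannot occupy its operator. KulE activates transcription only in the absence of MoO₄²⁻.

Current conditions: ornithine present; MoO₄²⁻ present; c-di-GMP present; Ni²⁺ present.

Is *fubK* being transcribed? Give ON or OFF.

MoO₄²⁻ is present, so KulE is inactive.
Required activator KulE is absent, so *lutU* is not transcribed.
So LutU is not produced.
With no repressor bound, *gorY* is transcribed.
So GorY is produced and active.
Ni²⁺ is present, so GixV is active.
With repressor GixV bound, *gorT* is not transcribed.
So GorT is not produced.
Required activator GorT is absent, so *sibR* is not transcribed.
So SibR is not produced.
With repressor GorY bound, *gixU* is not transcribed.
So GixU is not produced.
Ornithine is present, so WexW is active.
No repressor is bound and WexW is active, so *kosG* is transcribed.
So KosG is produced and active.
c-di-GMP is present, so PurS is active.
With repressor PurS bound, *jovH* is not transcribed.
So JovH is not produced.
Required activator JovH is absent, so *lomE* is not transcribed.
So LomE is not produced.
Required activator GixU is absent, so *yilX* is not transcribed.
So YilX is not produced.
Required activator YilX is absent, so *fubK* is not transcribed.

OFF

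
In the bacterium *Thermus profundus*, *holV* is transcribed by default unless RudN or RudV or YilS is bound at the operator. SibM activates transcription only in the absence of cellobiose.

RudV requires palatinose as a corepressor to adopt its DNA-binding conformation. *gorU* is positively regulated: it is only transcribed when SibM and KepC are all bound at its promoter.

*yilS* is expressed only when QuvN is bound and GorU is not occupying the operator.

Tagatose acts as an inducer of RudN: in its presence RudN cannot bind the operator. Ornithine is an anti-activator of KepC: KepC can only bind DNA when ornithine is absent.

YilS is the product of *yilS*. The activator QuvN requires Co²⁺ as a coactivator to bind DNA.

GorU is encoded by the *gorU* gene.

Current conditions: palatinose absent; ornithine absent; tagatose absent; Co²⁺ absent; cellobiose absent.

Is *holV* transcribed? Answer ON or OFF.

Tagatose is absent, so RudN is active.
Palatinose is absent, so RudV is inactive.
Co²⁺ is absent, so QuvN is inactive.
Cellobiose is absent, so SibM is active.
Ornithine is absent, so KepC is active.
No repressor is bound and SibM and KepC are active, so *gorU* is transcribed.
So GorU is produced and active.
With repressor GorU bound, *yilS* is not transcribed.
So YilS is not produced.
With repressor RudN bound, *holV* is not transcribed.

OFF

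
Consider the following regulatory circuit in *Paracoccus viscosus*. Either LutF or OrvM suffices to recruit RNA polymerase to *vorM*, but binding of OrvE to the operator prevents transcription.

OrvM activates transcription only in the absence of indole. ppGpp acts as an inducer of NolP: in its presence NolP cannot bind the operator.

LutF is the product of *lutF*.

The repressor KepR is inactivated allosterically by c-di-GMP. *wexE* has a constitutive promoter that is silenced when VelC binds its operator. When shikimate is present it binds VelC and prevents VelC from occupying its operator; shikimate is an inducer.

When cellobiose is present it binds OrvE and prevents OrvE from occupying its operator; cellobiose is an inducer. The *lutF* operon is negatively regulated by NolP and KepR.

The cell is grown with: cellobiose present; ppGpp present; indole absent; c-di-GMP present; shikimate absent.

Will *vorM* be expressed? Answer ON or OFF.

ppGpp is present, so NolP is inactive.
c-di-GMP is present, so KepR is inactive.
With no repressor bound, *lutF* is transcribed.
So LutF is produced and active.
Indole is absent, so OrvM is active.
Cellobiose is present, so OrvE is inactive.
Activator LutF is present, so *vorM* is transcribed.

ON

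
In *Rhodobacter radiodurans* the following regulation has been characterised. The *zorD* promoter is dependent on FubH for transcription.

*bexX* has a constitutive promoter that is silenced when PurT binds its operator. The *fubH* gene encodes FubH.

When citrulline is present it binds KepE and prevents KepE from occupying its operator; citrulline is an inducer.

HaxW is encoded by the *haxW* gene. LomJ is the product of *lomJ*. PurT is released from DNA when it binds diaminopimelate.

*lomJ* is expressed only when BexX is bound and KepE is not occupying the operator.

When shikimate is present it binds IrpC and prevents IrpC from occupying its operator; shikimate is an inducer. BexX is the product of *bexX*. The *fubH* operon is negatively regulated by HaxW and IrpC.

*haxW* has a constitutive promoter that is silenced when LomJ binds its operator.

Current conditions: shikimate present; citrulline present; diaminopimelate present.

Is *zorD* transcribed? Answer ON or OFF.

Diaminopimelate is present, so PurT is inactive.
With no repressor bound, *bexX* is transcribed.
So BexX is produced and active.
Citrulline is present, so KepE is inactive.
No repressor is bound and BexX is active, so *lomJ* is transcribed.
So LomJ is produced and active.
With repressor LomJ bound, *haxW* is not transcribed.
So HaxW is not produced.
Shikimate is present, so IrpC is inactive.
With no repressor bound, *fubH* is transcribed.
So FubH is produced and active.
No repressor is bound and FubH is active, so *zorD* is transcribed.

ON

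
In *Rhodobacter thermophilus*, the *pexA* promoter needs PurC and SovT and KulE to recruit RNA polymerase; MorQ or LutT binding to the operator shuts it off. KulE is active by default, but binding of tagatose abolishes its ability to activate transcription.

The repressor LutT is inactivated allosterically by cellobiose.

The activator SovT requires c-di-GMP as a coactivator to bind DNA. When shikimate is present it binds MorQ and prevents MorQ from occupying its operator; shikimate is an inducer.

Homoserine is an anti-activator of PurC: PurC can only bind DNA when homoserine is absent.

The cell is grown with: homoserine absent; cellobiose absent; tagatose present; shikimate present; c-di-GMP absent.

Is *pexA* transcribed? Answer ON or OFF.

Shikimate is present, so MorQ is inactive.
Homoserine is absent, so PurC is active.
c-di-GMP is absent, so SovT is inactive.
Tagatose is present, so KulE is inactive.
Cellobiose is absent, so LutT is active.
With repressor LutT bound, *pexA* is not transcribed.

OFF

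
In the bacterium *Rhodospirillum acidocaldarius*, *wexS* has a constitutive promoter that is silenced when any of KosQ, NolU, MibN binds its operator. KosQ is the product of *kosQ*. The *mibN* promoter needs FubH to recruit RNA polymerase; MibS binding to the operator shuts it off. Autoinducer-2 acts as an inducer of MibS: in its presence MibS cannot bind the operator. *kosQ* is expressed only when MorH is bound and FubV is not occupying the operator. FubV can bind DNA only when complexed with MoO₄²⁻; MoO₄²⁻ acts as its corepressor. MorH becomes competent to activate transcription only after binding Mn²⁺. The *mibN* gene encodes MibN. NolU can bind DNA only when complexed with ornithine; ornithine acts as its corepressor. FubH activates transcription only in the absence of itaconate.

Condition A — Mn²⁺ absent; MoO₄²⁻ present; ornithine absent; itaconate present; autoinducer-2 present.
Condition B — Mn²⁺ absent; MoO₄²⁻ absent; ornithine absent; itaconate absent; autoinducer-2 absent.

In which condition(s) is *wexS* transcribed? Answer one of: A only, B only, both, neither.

both

Condition A:
Mn²⁺ is absent, so MorH is inactive.
MoO₄²⁻ is present, so FubV is active.
With repressor FubV bound, *kosQ* is not transcribed.
So KosQ is not produced.
Ornithine is absent, so NolU is inactive.
Itaconate is present, so FubH is inactive.
Autoinducer-2 is present, so MibS is inactive.
Required activator FubH is absent, so *mibN* is not transcribed.
So MibN is not produced.
With no repressor bound, *wexS* is transcribed.
→ *wexS* is ON in A.
Condition B:
Mn²⁺ is absent, so MorH is inactive.
MoO₄²⁻ is absent, so FubV is inactive.
Required activator MorH is absent, so *kosQ* is not transcribed.
So KosQ is not produced.
Ornithine is absent, so NolU is inactive.
Itaconate is absent, so FubH is active.
Autoinducer-2 is absent, so MibS is active.
With repressor MibS bound, *mibN* is not transcribed.
So MibN is not produced.
With no repressor bound, *wexS* is transcribed.
→ *wexS* is ON in B.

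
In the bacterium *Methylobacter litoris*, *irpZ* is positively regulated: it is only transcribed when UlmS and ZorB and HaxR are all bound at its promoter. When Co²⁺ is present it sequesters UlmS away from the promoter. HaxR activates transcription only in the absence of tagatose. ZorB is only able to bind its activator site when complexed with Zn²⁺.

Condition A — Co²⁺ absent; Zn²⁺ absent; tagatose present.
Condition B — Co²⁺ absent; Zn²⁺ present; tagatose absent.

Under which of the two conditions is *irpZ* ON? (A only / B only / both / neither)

Condition A:
Co²⁺ is absent, so UlmS is active.
Zn²⁺ is absent, so ZorB is inactive.
Tagatose is present, so HaxR is inactive.
Required activator ZorB is absent, so *irpZ* is not transcribed.
→ *irpZ* is OFF in A.
Condition B:
Co²⁺ is absent, so UlmS is active.
Zn²⁺ is present, so ZorB is active.
Tagatose is absent, so HaxR is active.
No repressor is bound and UlmS and ZorB and HaxR are active, so *irpZ* is transcribed.
→ *irpZ* is ON in B.

B only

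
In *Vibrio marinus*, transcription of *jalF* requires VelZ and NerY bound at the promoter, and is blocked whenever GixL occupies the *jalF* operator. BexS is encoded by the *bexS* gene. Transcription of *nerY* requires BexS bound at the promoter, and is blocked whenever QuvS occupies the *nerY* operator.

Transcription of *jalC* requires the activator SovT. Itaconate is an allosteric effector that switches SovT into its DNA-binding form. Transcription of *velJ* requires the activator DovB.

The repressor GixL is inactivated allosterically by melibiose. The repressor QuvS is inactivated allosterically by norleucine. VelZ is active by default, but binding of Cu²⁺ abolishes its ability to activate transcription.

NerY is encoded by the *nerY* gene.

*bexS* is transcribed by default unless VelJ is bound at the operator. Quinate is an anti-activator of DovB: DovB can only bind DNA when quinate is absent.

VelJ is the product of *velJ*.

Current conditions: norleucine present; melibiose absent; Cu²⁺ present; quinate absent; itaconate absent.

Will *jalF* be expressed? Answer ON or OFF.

Cu²⁺ is present, so VelZ is inactive.
Norleucine is present, so QuvS is inactive.
Quinate is absent, so DovB is active.
No repressor is bound and DovB is active, so *velJ* is transcribed.
So VelJ is produced and active.
With repressor VelJ bound, *bexS* is not transcribed.
So BexS is not produced.
Required activator BexS is absent, so *nerY* is not transcribed.
So NerY is not produced.
Melibiose is absent, so GixL is active.
With repressor GixL bound, *jalF* is not transcribed.

OFF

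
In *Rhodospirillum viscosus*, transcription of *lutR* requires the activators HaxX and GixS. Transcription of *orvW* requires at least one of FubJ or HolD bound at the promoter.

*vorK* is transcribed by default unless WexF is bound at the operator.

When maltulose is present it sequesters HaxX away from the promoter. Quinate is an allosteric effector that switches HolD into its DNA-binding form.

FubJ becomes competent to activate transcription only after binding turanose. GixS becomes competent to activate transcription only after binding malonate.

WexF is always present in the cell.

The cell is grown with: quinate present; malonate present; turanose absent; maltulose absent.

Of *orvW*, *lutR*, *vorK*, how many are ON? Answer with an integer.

2

Turanose is absent, so FubJ is inactive.
Quinate is present, so HolD is active.
Activator HolD is present, so *orvW* is transcribed.
→ *orvW* is ON.
Maltulose is absent, so HaxX is active.
Malonate is present, so GixS is active.
No repressor is bound and HaxX and GixS are active, so *lutR* is transcribed.
→ *lutR* is ON.
WexF is produced constitutively and is active.
With repressor WexF bound, *vorK* is not transcribed.
→ *vorK* is OFF.
2 of the 3 genes are transcribed.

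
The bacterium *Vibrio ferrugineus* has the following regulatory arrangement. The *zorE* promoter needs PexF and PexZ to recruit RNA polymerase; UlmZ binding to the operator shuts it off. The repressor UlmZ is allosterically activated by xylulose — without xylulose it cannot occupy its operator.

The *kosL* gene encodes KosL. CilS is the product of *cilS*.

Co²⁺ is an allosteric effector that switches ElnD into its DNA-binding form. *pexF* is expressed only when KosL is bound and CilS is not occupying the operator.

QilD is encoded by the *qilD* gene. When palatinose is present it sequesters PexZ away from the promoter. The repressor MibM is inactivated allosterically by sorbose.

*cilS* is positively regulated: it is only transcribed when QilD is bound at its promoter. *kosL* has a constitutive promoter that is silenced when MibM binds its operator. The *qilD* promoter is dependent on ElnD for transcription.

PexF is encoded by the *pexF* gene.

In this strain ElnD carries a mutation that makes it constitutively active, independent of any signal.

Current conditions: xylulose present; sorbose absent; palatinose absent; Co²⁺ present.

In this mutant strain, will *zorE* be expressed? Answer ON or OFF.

Sorbose is absent, so MibM is active.
With repressor MibM bound, *kosL* is not transcribed.
So KosL is not produced.
ElnD is constitutively active in this strain.
No repressor is bound and ElnD is active, so *qilD* is transcribed.
So QilD is produced and active.
No repressor is bound and QilD is active, so *cilS* is transcribed.
So CilS is produced and active.
With repressor CilS bound, *pexF* is not transcribed.
So PexF is not produced.
Palatinose is absent, so PexZ is active.
Xylulose is present, so UlmZ is active.
With repressor UlmZ bound, *zorE* is not transcribed.

OFF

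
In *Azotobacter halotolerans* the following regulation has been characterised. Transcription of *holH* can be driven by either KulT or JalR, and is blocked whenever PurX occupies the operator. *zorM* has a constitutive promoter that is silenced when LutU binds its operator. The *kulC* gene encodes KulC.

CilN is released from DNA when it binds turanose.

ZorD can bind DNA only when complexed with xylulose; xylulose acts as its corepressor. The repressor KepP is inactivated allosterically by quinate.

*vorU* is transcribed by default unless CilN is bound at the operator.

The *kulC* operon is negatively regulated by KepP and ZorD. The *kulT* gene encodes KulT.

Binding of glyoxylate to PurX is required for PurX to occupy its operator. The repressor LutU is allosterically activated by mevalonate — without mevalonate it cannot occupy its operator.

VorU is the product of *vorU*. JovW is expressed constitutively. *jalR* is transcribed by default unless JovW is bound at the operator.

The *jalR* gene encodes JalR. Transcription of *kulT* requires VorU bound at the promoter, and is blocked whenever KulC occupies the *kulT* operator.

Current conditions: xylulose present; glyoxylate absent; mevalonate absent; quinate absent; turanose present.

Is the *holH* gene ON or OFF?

ON

Glyoxylate is absent, so PurX is inactive.
Turanose is present, so CilN is inactive.
With no repressor bound, *vorU* is transcribed.
So VorU is produced and active.
Quinate is absent, so KepP is active.
Xylulose is present, so ZorD is active.
With repressor KepP bound, *kulC* is not transcribed.
So KulC is not produced.
No repressor is bound and VorU is active, so *kulT* is transcribed.
So KulT is produced and active.
JovW is produced constitutively and is active.
With repressor JovW bound, *jalR* is not transcribed.
So JalR is not produced.
Activator KulT is present, so *holH* is transcribed.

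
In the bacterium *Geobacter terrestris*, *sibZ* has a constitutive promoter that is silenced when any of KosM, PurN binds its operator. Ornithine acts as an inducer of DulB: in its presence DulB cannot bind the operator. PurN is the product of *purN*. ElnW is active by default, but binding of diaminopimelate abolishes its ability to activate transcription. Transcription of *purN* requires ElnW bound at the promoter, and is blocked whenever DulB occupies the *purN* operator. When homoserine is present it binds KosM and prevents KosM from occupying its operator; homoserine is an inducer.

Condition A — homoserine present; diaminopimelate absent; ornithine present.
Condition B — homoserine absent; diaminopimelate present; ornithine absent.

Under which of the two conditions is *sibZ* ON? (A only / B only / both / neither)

neither

Condition A:
Homoserine is present, so KosM is inactive.
Diaminopimelate is absent, so ElnW is active.
Ornithine is present, so DulB is inactive.
No repressor is bound and ElnW is active, so *purN* is transcribed.
So PurN is produced and active.
With repressor PurN bound, *sibZ* is not transcribed.
→ *sibZ* is OFF in A.
Condition B:
Homoserine is absent, so KosM is active.
Diaminopimelate is present, so ElnW is inactive.
Ornithine is absent, so DulB is active.
With repressor DulB bound, *purN* is not transcribed.
So PurN is not produced.
With repressor KosM bound, *sibZ* is not transcribed.
→ *sibZ* is OFF in B.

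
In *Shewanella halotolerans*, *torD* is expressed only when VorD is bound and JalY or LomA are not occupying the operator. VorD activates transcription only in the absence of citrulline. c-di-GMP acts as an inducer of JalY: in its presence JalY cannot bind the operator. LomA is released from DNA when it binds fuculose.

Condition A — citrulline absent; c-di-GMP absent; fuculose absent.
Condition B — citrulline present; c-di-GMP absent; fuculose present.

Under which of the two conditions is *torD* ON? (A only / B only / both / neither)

Condition A:
Citrulline is absent, so VorD is active.
c-di-GMP is absent, so JalY is active.
Fuculose is absent, so LomA is active.
With repressor JalY bound, *torD* is not transcribed.
→ *torD* is OFF in A.
Condition B:
Citrulline is present, so VorD is inactive.
c-di-GMP is absent, so JalY is active.
Fuculose is present, so LomA is inactive.
With repressor JalY bound, *torD* is not transcribed.
→ *torD* is OFF in B.

neither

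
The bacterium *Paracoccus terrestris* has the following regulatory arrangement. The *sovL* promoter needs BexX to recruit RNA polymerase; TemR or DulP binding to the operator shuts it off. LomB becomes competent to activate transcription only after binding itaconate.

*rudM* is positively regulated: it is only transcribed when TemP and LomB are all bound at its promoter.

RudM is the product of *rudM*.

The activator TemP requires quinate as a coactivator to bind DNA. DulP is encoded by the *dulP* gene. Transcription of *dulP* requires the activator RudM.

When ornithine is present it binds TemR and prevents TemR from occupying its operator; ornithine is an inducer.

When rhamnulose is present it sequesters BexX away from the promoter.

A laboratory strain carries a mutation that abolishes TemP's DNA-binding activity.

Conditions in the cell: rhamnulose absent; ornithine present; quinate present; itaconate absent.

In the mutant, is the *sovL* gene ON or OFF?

ON

Rhamnulose is absent, so BexX is active.
Ornithine is present, so TemR is inactive.
TemP is non-functional in this strain, so it has no effect.
Itaconate is absent, so LomB is inactive.
Required activator TemP is absent, so *rudM* is not transcribed.
So RudM is not produced.
Required activator RudM is absent, so *dulP* is not transcribed.
So DulP is not produced.
No repressor is bound and BexX is active, so *sovL* is transcribed.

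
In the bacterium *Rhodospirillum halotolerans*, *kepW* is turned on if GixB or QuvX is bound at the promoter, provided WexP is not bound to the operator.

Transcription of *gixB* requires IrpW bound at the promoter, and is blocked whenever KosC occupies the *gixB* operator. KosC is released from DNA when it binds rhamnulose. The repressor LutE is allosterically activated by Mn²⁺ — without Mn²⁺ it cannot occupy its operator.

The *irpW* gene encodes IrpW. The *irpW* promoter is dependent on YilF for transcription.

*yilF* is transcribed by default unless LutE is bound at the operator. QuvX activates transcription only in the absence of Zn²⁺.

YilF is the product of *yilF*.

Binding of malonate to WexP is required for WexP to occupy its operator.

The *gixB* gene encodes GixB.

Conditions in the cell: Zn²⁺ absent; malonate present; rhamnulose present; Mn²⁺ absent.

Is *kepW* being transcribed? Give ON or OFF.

OFF

Malonate is present, so WexP is active.
Rhamnulose is present, so KosC is inactive.
Mn²⁺ is absent, so LutE is inactive.
With no repressor bound, *yilF* is transcribed.
So YilF is produced and active.
No repressor is bound and YilF is active, so *irpW* is transcribed.
So IrpW is produced and active.
No repressor is bound and IrpW is active, so *gixB* is transcribed.
So GixB is produced and active.
Zn²⁺ is absent, so QuvX is active.
With repressor WexP bound, *kepW* is not transcribed.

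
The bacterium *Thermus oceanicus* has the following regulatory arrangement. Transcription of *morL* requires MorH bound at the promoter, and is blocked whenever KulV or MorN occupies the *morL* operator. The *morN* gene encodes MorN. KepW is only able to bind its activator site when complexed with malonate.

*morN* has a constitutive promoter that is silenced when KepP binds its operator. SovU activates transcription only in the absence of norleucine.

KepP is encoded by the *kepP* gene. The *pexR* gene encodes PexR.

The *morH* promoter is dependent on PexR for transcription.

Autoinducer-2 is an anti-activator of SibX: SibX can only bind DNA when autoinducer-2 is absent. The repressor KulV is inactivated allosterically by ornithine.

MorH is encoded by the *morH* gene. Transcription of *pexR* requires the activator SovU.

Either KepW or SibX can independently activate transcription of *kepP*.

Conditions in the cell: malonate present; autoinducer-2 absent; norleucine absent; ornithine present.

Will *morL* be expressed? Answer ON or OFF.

Ornithine is present, so KulV is inactive.
Malonate is present, so KepW is active.
Autoinducer-2 is absent, so SibX is active.
Activator KepW is present, so *kepP* is transcribed.
So KepP is produced and active.
With repressor KepP bound, *morN* is not transcribed.
So MorN is not produced.
Norleucine is absent, so SovU is active.
No repressor is bound and SovU is active, so *pexR* is transcribed.
So PexR is produced and active.
No repressor is bound and PexR is active, so *morH* is transcribed.
So MorH is produced and active.
No repressor is bound and MorH is active, so *morL* is transcribed.

ON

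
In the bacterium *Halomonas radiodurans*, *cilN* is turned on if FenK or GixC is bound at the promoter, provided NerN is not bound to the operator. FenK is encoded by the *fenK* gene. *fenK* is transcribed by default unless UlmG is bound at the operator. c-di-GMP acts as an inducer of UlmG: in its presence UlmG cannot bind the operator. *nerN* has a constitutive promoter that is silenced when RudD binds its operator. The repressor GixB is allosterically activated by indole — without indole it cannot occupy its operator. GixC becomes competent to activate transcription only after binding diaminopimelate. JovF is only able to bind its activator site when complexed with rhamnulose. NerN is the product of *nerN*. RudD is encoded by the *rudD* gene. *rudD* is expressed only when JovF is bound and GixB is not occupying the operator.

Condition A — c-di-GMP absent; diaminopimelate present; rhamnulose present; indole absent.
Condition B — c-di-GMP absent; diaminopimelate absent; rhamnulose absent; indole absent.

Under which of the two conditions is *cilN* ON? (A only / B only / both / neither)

Condition A:
c-di-GMP is absent, so UlmG is active.
With repressor UlmG bound, *fenK* is not transcribed.
So FenK is not produced.
Diaminopimelate is present, so GixC is active.
Rhamnulose is present, so JovF is active.
Indole is absent, so GixB is inactive.
No repressor is bound and JovF is active, so *rudD* is transcribed.
So RudD is produced and active.
With repressor RudD bound, *nerN* is not transcribed.
So NerN is not produced.
Activator GixC is present, so *cilN* is transcribed.
→ *cilN* is ON in A.
Condition B:
c-di-GMP is absent, so UlmG is active.
With repressor UlmG bound, *fenK* is not transcribed.
So FenK is not produced.
Diaminopimelate is absent, so GixC is inactive.
Rhamnulose is absent, so JovF is inactive.
Indole is absent, so GixB is inactive.
Required activator JovF is absent, so *rudD* is not transcribed.
So RudD is not produced.
With no repressor bound, *nerN* is transcribed.
So NerN is produced and active.
With repressor NerN bound, *cilN* is not transcribed.
→ *cilN* is OFF in B.

A only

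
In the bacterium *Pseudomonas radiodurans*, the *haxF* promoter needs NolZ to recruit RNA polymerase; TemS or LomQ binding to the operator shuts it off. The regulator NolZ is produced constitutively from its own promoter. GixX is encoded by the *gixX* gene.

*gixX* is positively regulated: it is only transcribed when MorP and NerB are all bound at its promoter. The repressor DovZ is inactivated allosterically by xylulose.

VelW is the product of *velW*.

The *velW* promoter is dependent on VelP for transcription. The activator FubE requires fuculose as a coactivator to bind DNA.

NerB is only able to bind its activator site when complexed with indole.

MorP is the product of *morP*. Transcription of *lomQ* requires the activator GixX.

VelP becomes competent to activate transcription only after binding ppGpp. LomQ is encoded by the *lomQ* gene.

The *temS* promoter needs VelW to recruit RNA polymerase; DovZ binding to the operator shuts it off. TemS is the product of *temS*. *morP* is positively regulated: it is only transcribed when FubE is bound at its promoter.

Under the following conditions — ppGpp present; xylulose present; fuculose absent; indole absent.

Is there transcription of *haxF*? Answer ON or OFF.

OFF

Xylulose is present, so DovZ is inactive.
ppGpp is present, so VelP is active.
No repressor is bound and VelP is active, so *velW* is transcribed.
So VelW is produced and active.
No repressor is bound and VelW is active, so *temS* is transcribed.
So TemS is produced and active.
NolZ is produced constitutively and is active.
Fuculose is absent, so FubE is inactive.
Required activator FubE is absent, so *morP* is not transcribed.
So MorP is not produced.
Indole is absent, so NerB is inactive.
Required activator MorP is absent, so *gixX* is not transcribed.
So GixX is not produced.
Required activator GixX is absent, so *lomQ* is not transcribed.
So LomQ is not produced.
With repressor TemS bound, *haxF* is not transcribed.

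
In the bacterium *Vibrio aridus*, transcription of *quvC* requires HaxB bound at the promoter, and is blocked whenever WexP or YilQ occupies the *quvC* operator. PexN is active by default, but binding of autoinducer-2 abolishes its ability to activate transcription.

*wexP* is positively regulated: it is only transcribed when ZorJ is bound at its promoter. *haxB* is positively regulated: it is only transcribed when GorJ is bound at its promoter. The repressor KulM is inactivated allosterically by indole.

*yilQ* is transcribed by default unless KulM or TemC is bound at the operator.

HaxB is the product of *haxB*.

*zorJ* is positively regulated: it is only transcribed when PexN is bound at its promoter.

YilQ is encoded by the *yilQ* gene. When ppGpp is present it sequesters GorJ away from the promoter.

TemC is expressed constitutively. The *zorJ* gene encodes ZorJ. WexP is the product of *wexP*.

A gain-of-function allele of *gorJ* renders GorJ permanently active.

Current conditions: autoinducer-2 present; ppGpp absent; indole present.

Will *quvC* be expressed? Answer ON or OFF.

Autoinducer-2 is present, so PexN is inactive.
Required activator PexN is absent, so *zorJ* is not transcribed.
So ZorJ is not produced.
Required activator ZorJ is absent, so *wexP* is not transcribed.
So WexP is not produced.
GorJ is constitutively active in this strain.
No repressor is bound and GorJ is active, so *haxB* is transcribed.
So HaxB is produced and active.
Indole is present, so KulM is inactive.
TemC is produced constitutively and is active.
With repressor TemC bound, *yilQ* is not transcribed.
So YilQ is not produced.
No repressor is bound and HaxB is active, so *quvC* is transcribed.

ON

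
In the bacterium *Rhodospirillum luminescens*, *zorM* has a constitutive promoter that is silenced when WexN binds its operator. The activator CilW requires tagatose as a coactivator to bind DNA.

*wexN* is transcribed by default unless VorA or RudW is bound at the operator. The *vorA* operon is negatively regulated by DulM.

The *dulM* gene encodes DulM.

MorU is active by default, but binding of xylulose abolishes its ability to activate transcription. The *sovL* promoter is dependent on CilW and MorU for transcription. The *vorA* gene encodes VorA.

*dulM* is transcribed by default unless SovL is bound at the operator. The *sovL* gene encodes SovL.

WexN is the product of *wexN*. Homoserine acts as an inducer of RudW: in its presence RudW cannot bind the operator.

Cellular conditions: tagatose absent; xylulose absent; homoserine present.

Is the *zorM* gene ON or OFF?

Tagatose is absent, so CilW is inactive.
Xylulose is absent, so MorU is active.
Required activator CilW is absent, so *sovL* is not transcribed.
So SovL is not produced.
With no repressor bound, *dulM* is transcribed.
So DulM is produced and active.
With repressor DulM bound, *vorA* is not transcribed.
So VorA is not produced.
Homoserine is present, so RudW is inactive.
With no repressor bound, *wexN* is transcribed.
So WexN is produced and active.
With repressor WexN bound, *zorM* is not transcribed.

OFF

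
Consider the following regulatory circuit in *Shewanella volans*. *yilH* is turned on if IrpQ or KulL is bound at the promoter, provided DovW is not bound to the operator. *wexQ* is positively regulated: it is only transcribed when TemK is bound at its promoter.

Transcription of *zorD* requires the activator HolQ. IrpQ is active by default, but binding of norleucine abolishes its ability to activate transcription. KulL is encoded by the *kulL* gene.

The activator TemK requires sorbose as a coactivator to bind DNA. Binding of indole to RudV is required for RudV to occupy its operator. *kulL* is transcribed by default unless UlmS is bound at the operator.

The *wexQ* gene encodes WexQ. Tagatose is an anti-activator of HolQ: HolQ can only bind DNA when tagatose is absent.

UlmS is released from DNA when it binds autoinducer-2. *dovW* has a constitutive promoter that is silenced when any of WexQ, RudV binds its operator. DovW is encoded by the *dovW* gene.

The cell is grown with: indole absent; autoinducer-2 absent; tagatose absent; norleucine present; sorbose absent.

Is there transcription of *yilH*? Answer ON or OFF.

Norleucine is present, so IrpQ is inactive.
Autoinducer-2 is absent, so UlmS is active.
With repressor UlmS bound, *kulL* is not transcribed.
So KulL is not produced.
Sorbose is absent, so TemK is inactive.
Required activator TemK is absent, so *wexQ* is not transcribed.
So WexQ is not produced.
Indole is absent, so RudV is inactive.
With no repressor bound, *dovW* is transcribed.
So DovW is produced and active.
With repressor DovW bound, *yilH* is not transcribed.

OFF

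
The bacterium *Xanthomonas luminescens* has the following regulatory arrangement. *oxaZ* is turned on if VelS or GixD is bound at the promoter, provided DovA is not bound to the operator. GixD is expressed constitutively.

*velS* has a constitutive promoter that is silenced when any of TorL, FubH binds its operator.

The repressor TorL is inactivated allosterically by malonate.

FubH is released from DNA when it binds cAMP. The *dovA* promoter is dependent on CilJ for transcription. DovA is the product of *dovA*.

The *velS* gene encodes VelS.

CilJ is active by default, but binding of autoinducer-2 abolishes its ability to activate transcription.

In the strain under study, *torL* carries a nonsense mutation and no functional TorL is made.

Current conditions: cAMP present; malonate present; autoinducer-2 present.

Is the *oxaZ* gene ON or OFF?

Autoinducer-2 is present, so CilJ is inactive.
Required activator CilJ is absent, so *dovA* is not transcribed.
So DovA is not produced.
TorL is non-functional in this strain, so it has no effect.
cAMP is present, so FubH is inactive.
With no repressor bound, *velS* is transcribed.
So VelS is produced and active.
GixD is produced constitutively and is active.
Activator VelS is present, so *oxaZ* is transcribed.

ON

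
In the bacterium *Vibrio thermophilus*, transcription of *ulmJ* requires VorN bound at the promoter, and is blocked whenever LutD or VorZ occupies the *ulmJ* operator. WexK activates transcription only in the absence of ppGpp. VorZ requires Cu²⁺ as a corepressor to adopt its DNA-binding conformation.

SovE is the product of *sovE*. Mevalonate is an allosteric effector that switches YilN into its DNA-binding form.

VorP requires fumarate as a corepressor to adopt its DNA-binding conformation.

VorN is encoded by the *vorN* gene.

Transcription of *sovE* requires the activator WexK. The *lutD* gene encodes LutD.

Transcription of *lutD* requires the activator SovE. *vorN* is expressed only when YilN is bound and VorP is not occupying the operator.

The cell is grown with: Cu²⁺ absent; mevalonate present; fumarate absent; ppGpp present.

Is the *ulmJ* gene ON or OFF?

ON

ppGpp is present, so WexK is inactive.
Required activator WexK is absent, so *sovE* is not transcribed.
So SovE is not produced.
Required activator SovE is absent, so *lutD* is not transcribed.
So LutD is not produced.
Cu²⁺ is absent, so VorZ is inactive.
Mevalonate is present, so YilN is active.
Fumarate is absent, so VorP is inactive.
No repressor is bound and YilN is active, so *vorN* is transcribed.
So VorN is produced and active.
No repressor is bound and VorN is active, so *ulmJ* is transcribed.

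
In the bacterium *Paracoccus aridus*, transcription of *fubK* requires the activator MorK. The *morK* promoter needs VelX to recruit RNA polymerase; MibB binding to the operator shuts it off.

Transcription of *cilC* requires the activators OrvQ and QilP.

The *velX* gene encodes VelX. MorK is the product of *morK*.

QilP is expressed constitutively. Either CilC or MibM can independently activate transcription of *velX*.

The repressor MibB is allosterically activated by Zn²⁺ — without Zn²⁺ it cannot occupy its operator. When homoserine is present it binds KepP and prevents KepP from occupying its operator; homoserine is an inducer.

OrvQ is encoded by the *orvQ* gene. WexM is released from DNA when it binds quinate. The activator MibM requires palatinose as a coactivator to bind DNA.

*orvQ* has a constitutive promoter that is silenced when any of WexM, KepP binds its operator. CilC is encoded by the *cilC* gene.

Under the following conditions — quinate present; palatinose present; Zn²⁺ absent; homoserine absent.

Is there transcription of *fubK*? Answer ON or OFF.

Quinate is present, so WexM is inactive.
Homoserine is absent, so KepP is active.
With repressor KepP bound, *orvQ* is not transcribed.
So OrvQ is not produced.
QilP is produced constitutively and is active.
Required activator OrvQ is absent, so *cilC* is not transcribed.
So CilC is not produced.
Palatinose is present, so MibM is active.
Activator MibM is present, so *velX* is transcribed.
So VelX is produced and active.
Zn²⁺ is absent, so MibB is inactive.
No repressor is bound and VelX is active, so *morK* is transcribed.
So MorK is produced and active.
No repressor is bound and MorK is active, so *fubK* is transcribed.

ON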